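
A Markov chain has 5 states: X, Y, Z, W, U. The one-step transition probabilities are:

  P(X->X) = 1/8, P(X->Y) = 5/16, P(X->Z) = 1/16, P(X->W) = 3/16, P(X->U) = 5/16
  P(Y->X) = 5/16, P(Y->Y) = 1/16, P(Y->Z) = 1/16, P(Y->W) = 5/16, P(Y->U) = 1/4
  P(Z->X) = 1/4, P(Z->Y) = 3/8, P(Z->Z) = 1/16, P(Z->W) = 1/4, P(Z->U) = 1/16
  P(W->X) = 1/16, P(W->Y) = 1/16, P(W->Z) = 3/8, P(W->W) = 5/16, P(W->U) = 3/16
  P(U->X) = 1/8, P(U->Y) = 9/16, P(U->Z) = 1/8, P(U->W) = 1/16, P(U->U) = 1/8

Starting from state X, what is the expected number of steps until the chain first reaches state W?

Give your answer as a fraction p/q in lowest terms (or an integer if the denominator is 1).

Answer: 24900/5003

Derivation:
Let h_i = expected steps to first reach W from state i.
Boundary: h_W = 0.
First-step equations for the other states:
  h_X = 1 + 1/8*h_X + 5/16*h_Y + 1/16*h_Z + 3/16*h_W + 5/16*h_U
  h_Y = 1 + 5/16*h_X + 1/16*h_Y + 1/16*h_Z + 5/16*h_W + 1/4*h_U
  h_Z = 1 + 1/4*h_X + 3/8*h_Y + 1/16*h_Z + 1/4*h_W + 1/16*h_U
  h_U = 1 + 1/8*h_X + 9/16*h_Y + 1/8*h_Z + 1/16*h_W + 1/8*h_U

Substituting h_W = 0 and rearranging gives the linear system (I - Q) h = 1:
  [7/8, -5/16, -1/16, -5/16] . (h_X, h_Y, h_Z, h_U) = 1
  [-5/16, 15/16, -1/16, -1/4] . (h_X, h_Y, h_Z, h_U) = 1
  [-1/4, -3/8, 15/16, -1/16] . (h_X, h_Y, h_Z, h_U) = 1
  [-1/8, -9/16, -1/8, 7/8] . (h_X, h_Y, h_Z, h_U) = 1

Solving yields:
  h_X = 24900/5003
  h_Y = 22312/5003
  h_Z = 22692/5003
  h_U = 26860/5003

Starting state is X, so the expected hitting time is h_X = 24900/5003.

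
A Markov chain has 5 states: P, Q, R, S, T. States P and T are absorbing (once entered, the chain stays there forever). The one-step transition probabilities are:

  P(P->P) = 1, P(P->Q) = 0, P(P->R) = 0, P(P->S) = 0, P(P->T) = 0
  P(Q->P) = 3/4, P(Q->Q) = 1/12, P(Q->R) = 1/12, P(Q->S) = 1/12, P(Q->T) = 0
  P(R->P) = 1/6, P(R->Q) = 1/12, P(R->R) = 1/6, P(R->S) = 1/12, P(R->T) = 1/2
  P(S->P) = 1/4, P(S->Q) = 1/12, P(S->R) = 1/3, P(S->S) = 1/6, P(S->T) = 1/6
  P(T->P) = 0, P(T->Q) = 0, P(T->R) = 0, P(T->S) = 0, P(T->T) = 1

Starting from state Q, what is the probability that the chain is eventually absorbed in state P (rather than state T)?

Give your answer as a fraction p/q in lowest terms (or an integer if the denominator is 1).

Answer: 925/1031

Derivation:
Let a_i = P(absorbed in P | start in state i).
Boundary conditions: a_P = 1, a_T = 0.
For each transient state i, a_i = sum_j P(i->j) * a_j:
  a_Q = 3/4*a_P + 1/12*a_Q + 1/12*a_R + 1/12*a_S + 0*a_T
  a_R = 1/6*a_P + 1/12*a_Q + 1/6*a_R + 1/12*a_S + 1/2*a_T
  a_S = 1/4*a_P + 1/12*a_Q + 1/3*a_R + 1/6*a_S + 1/6*a_T

Substituting a_P = 1 and a_T = 0, rearrange to (I - Q) a = r where r[i] = P(i -> P):
  [11/12, -1/12, -1/12] . (a_Q, a_R, a_S) = 3/4
  [-1/12, 5/6, -1/12] . (a_Q, a_R, a_S) = 1/6
  [-1/12, -1/3, 5/6] . (a_Q, a_R, a_S) = 1/4

Solving yields:
  a_Q = 925/1031
  a_R = 353/1031
  a_S = 543/1031

Starting state is Q, so the absorption probability is a_Q = 925/1031.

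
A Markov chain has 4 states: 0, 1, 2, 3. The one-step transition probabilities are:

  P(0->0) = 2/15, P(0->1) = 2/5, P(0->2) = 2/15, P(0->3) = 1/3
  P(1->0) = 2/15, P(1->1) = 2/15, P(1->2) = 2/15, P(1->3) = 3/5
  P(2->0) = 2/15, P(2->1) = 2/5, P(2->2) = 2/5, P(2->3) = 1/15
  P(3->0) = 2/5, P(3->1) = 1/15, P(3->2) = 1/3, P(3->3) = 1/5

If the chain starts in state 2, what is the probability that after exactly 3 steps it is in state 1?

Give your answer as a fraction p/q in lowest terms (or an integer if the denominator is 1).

Answer: 247/1125

Derivation:
Computing P^3 by repeated multiplication:
P^1 =
  0: [2/15, 2/5, 2/15, 1/3]
  1: [2/15, 2/15, 2/15, 3/5]
  2: [2/15, 2/5, 2/5, 1/15]
  3: [2/5, 1/15, 1/3, 1/5]
P^2 =
  0: [2/9, 41/225, 53/225, 9/25]
  1: [22/75, 37/225, 13/45, 19/75]
  2: [34/225, 61/225, 19/75, 73/225]
  3: [14/75, 71/225, 59/225, 53/225]
P^3 =
  0: [86/375, 781/3375, 181/675, 61/225]
  1: [226/1125, 917/3375, 881/3375, 899/3375]
  2: [742/3375, 247/1125, 299/1125, 199/675]
  3: [662/3375, 89/375, 169/675, 1067/3375]

(P^3)[2 -> 1] = 247/1125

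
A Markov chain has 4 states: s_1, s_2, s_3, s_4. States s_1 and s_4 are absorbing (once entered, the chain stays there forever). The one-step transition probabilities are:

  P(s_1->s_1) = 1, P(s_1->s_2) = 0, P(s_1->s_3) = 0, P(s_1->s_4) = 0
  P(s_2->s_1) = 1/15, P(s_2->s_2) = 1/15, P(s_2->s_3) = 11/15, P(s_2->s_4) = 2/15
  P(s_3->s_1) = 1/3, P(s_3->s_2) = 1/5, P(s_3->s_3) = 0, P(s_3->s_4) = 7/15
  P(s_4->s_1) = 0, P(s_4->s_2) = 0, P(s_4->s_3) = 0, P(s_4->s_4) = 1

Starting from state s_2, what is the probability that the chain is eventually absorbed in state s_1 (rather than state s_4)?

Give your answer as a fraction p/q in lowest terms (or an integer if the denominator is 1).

Let a_i = P(absorbed in s_1 | start in state i).
Boundary conditions: a_s_1 = 1, a_s_4 = 0.
For each transient state i, a_i = sum_j P(i->j) * a_j:
  a_s_2 = 1/15*a_s_1 + 1/15*a_s_2 + 11/15*a_s_3 + 2/15*a_s_4
  a_s_3 = 1/3*a_s_1 + 1/5*a_s_2 + 0*a_s_3 + 7/15*a_s_4

Substituting a_s_1 = 1 and a_s_4 = 0, rearrange to (I - Q) a = r where r[i] = P(i -> s_1):
  [14/15, -11/15] . (a_s_2, a_s_3) = 1/15
  [-1/5, 1] . (a_s_2, a_s_3) = 1/3

Solving yields:
  a_s_2 = 70/177
  a_s_3 = 73/177

Starting state is s_2, so the absorption probability is a_s_2 = 70/177.

Answer: 70/177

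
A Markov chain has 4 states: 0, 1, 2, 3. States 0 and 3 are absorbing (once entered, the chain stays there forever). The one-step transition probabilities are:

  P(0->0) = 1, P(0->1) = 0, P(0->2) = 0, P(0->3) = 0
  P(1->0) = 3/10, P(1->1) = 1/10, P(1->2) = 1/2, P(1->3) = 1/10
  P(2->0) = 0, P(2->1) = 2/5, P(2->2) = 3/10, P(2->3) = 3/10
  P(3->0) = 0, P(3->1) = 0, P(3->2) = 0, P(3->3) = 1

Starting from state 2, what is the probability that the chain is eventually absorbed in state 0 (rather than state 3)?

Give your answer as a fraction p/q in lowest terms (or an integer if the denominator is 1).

Answer: 12/43

Derivation:
Let a_i = P(absorbed in 0 | start in state i).
Boundary conditions: a_0 = 1, a_3 = 0.
For each transient state i, a_i = sum_j P(i->j) * a_j:
  a_1 = 3/10*a_0 + 1/10*a_1 + 1/2*a_2 + 1/10*a_3
  a_2 = 0*a_0 + 2/5*a_1 + 3/10*a_2 + 3/10*a_3

Substituting a_0 = 1 and a_3 = 0, rearrange to (I - Q) a = r where r[i] = P(i -> 0):
  [9/10, -1/2] . (a_1, a_2) = 3/10
  [-2/5, 7/10] . (a_1, a_2) = 0

Solving yields:
  a_1 = 21/43
  a_2 = 12/43

Starting state is 2, so the absorption probability is a_2 = 12/43.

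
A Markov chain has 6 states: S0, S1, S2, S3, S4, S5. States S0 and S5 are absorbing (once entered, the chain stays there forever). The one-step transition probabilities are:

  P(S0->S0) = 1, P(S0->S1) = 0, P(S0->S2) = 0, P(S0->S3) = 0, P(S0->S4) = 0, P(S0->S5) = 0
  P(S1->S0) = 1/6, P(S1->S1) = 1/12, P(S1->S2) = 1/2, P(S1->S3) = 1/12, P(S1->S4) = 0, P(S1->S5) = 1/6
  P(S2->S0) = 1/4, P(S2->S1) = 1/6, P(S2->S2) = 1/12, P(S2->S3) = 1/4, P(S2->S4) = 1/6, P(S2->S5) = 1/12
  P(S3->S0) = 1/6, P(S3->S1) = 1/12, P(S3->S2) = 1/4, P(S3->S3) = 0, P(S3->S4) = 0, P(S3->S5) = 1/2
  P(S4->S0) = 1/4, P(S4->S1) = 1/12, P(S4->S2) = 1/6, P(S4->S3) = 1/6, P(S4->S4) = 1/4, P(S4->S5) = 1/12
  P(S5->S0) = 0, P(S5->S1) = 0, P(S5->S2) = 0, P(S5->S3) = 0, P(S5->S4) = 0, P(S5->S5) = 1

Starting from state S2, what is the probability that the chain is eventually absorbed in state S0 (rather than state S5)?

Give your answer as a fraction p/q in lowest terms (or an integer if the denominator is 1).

Answer: 5587/9736

Derivation:
Let a_i = P(absorbed in S0 | start in state i).
Boundary conditions: a_S0 = 1, a_S5 = 0.
For each transient state i, a_i = sum_j P(i->j) * a_j:
  a_S1 = 1/6*a_S0 + 1/12*a_S1 + 1/2*a_S2 + 1/12*a_S3 + 0*a_S4 + 1/6*a_S5
  a_S2 = 1/4*a_S0 + 1/6*a_S1 + 1/12*a_S2 + 1/4*a_S3 + 1/6*a_S4 + 1/12*a_S5
  a_S3 = 1/6*a_S0 + 1/12*a_S1 + 1/4*a_S2 + 0*a_S3 + 0*a_S4 + 1/2*a_S5
  a_S4 = 1/4*a_S0 + 1/12*a_S1 + 1/6*a_S2 + 1/6*a_S3 + 1/4*a_S4 + 1/12*a_S5

Substituting a_S0 = 1 and a_S5 = 0, rearrange to (I - Q) a = r where r[i] = P(i -> S0):
  [11/12, -1/2, -1/12, 0] . (a_S1, a_S2, a_S3, a_S4) = 1/6
  [-1/6, 11/12, -1/4, -1/6] . (a_S1, a_S2, a_S3, a_S4) = 1/4
  [-1/12, -1/4, 1, 0] . (a_S1, a_S2, a_S3, a_S4) = 1/6
  [-1/12, -1/6, -1/6, 3/4] . (a_S1, a_S2, a_S3, a_S4) = 1/4

Solving yields:
  a_S1 = 5131/9736
  a_S2 = 5587/9736
  a_S3 = 3447/9736
  a_S4 = 5823/9736

Starting state is S2, so the absorption probability is a_S2 = 5587/9736.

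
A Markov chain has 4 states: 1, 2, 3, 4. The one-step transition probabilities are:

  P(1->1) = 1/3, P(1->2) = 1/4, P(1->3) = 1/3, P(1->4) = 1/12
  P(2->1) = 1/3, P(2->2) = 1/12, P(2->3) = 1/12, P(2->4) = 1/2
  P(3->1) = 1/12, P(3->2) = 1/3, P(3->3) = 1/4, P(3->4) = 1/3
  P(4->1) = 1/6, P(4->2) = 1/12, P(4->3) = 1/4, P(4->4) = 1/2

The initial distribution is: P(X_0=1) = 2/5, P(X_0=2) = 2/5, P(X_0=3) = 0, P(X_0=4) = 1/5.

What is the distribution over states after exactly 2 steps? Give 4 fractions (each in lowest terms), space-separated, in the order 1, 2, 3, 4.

Answer: 161/720 3/16 1/4 61/180

Derivation:
Propagating the distribution step by step (d_{t+1} = d_t * P):
d_0 = (1=2/5, 2=2/5, 3=0, 4=1/5)
  d_1[1] = 2/5*1/3 + 2/5*1/3 + 0*1/12 + 1/5*1/6 = 3/10
  d_1[2] = 2/5*1/4 + 2/5*1/12 + 0*1/3 + 1/5*1/12 = 3/20
  d_1[3] = 2/5*1/3 + 2/5*1/12 + 0*1/4 + 1/5*1/4 = 13/60
  d_1[4] = 2/5*1/12 + 2/5*1/2 + 0*1/3 + 1/5*1/2 = 1/3
d_1 = (1=3/10, 2=3/20, 3=13/60, 4=1/3)
  d_2[1] = 3/10*1/3 + 3/20*1/3 + 13/60*1/12 + 1/3*1/6 = 161/720
  d_2[2] = 3/10*1/4 + 3/20*1/12 + 13/60*1/3 + 1/3*1/12 = 3/16
  d_2[3] = 3/10*1/3 + 3/20*1/12 + 13/60*1/4 + 1/3*1/4 = 1/4
  d_2[4] = 3/10*1/12 + 3/20*1/2 + 13/60*1/3 + 1/3*1/2 = 61/180
d_2 = (1=161/720, 2=3/16, 3=1/4, 4=61/180)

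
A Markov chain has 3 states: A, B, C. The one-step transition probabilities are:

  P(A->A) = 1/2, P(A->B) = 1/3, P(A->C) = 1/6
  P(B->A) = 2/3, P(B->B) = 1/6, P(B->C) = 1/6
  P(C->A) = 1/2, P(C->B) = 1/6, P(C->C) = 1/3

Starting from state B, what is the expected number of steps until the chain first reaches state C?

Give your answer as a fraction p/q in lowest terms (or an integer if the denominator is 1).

Let h_i = expected steps to first reach C from state i.
Boundary: h_C = 0.
First-step equations for the other states:
  h_A = 1 + 1/2*h_A + 1/3*h_B + 1/6*h_C
  h_B = 1 + 2/3*h_A + 1/6*h_B + 1/6*h_C

Substituting h_C = 0 and rearranging gives the linear system (I - Q) h = 1:
  [1/2, -1/3] . (h_A, h_B) = 1
  [-2/3, 5/6] . (h_A, h_B) = 1

Solving yields:
  h_A = 6
  h_B = 6

Starting state is B, so the expected hitting time is h_B = 6.

Answer: 6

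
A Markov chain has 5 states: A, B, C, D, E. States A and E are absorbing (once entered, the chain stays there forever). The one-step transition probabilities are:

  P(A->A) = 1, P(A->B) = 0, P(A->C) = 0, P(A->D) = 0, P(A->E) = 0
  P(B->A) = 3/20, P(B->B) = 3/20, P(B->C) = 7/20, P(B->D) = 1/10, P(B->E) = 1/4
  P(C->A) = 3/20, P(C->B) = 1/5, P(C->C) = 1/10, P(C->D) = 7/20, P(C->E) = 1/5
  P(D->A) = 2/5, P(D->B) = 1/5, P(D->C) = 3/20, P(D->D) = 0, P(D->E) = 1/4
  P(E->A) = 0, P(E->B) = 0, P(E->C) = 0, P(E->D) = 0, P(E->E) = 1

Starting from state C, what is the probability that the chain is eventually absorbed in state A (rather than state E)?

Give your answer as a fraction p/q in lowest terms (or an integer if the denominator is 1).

Answer: 2336/4839

Derivation:
Let a_i = P(absorbed in A | start in state i).
Boundary conditions: a_A = 1, a_E = 0.
For each transient state i, a_i = sum_j P(i->j) * a_j:
  a_B = 3/20*a_A + 3/20*a_B + 7/20*a_C + 1/10*a_D + 1/4*a_E
  a_C = 3/20*a_A + 1/5*a_B + 1/10*a_C + 7/20*a_D + 1/5*a_E
  a_D = 2/5*a_A + 1/5*a_B + 3/20*a_C + 0*a_D + 1/4*a_E

Substituting a_A = 1 and a_E = 0, rearrange to (I - Q) a = r where r[i] = P(i -> A):
  [17/20, -7/20, -1/10] . (a_B, a_C, a_D) = 3/20
  [-1/5, 9/10, -7/20] . (a_B, a_C, a_D) = 3/20
  [-1/5, -3/20, 1] . (a_B, a_C, a_D) = 2/5

Solving yields:
  a_B = 2135/4839
  a_C = 2336/4839
  a_D = 2713/4839

Starting state is C, so the absorption probability is a_C = 2336/4839.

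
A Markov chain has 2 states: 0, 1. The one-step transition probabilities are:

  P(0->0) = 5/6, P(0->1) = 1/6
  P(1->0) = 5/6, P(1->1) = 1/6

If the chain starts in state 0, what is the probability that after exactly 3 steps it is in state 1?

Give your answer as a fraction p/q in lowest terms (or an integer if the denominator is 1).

Answer: 1/6

Derivation:
Computing P^3 by repeated multiplication:
P^1 =
  0: [5/6, 1/6]
  1: [5/6, 1/6]
P^2 =
  0: [5/6, 1/6]
  1: [5/6, 1/6]
P^3 =
  0: [5/6, 1/6]
  1: [5/6, 1/6]

(P^3)[0 -> 1] = 1/6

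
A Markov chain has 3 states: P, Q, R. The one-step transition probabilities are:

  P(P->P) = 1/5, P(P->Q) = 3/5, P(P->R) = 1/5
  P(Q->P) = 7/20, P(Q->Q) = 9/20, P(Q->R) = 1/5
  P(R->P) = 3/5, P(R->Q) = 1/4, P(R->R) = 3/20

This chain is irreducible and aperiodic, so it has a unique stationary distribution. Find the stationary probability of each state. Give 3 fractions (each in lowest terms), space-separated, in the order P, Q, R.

Answer: 167/483 32/69 4/21

Derivation:
The stationary distribution satisfies pi = pi * P, i.e.:
  pi_P = 1/5*pi_P + 7/20*pi_Q + 3/5*pi_R
  pi_Q = 3/5*pi_P + 9/20*pi_Q + 1/4*pi_R
  pi_R = 1/5*pi_P + 1/5*pi_Q + 3/20*pi_R
with normalization: pi_P + pi_Q + pi_R = 1.

Using the first 2 balance equations plus normalization, the linear system A*pi = b is:
  [-4/5, 7/20, 3/5] . pi = 0
  [3/5, -11/20, 1/4] . pi = 0
  [1, 1, 1] . pi = 1

Solving yields:
  pi_P = 167/483
  pi_Q = 32/69
  pi_R = 4/21

Verification (pi * P):
  167/483*1/5 + 32/69*7/20 + 4/21*3/5 = 167/483 = pi_P  (ok)
  167/483*3/5 + 32/69*9/20 + 4/21*1/4 = 32/69 = pi_Q  (ok)
  167/483*1/5 + 32/69*1/5 + 4/21*3/20 = 4/21 = pi_R  (ok)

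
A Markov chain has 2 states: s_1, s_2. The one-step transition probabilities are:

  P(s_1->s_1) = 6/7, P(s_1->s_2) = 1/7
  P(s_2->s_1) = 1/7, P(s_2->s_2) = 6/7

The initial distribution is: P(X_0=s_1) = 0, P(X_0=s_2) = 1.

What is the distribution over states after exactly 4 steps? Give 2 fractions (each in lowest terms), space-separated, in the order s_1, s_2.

Propagating the distribution step by step (d_{t+1} = d_t * P):
d_0 = (s_1=0, s_2=1)
  d_1[s_1] = 0*6/7 + 1*1/7 = 1/7
  d_1[s_2] = 0*1/7 + 1*6/7 = 6/7
d_1 = (s_1=1/7, s_2=6/7)
  d_2[s_1] = 1/7*6/7 + 6/7*1/7 = 12/49
  d_2[s_2] = 1/7*1/7 + 6/7*6/7 = 37/49
d_2 = (s_1=12/49, s_2=37/49)
  d_3[s_1] = 12/49*6/7 + 37/49*1/7 = 109/343
  d_3[s_2] = 12/49*1/7 + 37/49*6/7 = 234/343
d_3 = (s_1=109/343, s_2=234/343)
  d_4[s_1] = 109/343*6/7 + 234/343*1/7 = 888/2401
  d_4[s_2] = 109/343*1/7 + 234/343*6/7 = 1513/2401
d_4 = (s_1=888/2401, s_2=1513/2401)

Answer: 888/2401 1513/2401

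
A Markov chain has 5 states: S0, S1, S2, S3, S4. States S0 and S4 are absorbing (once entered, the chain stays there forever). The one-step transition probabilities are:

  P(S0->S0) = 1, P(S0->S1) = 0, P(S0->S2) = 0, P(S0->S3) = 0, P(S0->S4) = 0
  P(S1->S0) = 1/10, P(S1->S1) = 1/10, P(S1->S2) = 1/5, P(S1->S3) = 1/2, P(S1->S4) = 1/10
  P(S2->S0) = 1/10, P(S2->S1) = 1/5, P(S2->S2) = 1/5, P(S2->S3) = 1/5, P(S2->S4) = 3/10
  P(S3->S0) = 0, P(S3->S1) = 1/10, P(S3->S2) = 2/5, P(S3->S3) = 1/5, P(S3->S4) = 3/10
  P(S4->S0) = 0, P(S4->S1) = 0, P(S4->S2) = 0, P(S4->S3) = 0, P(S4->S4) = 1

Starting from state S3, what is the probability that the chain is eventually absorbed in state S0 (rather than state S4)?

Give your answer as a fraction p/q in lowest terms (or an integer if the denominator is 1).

Answer: 27/194

Derivation:
Let a_i = P(absorbed in S0 | start in state i).
Boundary conditions: a_S0 = 1, a_S4 = 0.
For each transient state i, a_i = sum_j P(i->j) * a_j:
  a_S1 = 1/10*a_S0 + 1/10*a_S1 + 1/5*a_S2 + 1/2*a_S3 + 1/10*a_S4
  a_S2 = 1/10*a_S0 + 1/5*a_S1 + 1/5*a_S2 + 1/5*a_S3 + 3/10*a_S4
  a_S3 = 0*a_S0 + 1/10*a_S1 + 2/5*a_S2 + 1/5*a_S3 + 3/10*a_S4

Substituting a_S0 = 1 and a_S4 = 0, rearrange to (I - Q) a = r where r[i] = P(i -> S0):
  [9/10, -1/5, -1/2] . (a_S1, a_S2, a_S3) = 1/10
  [-1/5, 4/5, -1/5] . (a_S1, a_S2, a_S3) = 1/10
  [-1/10, -2/5, 4/5] . (a_S1, a_S2, a_S3) = 0

Solving yields:
  a_S1 = 23/97
  a_S2 = 85/388
  a_S3 = 27/194

Starting state is S3, so the absorption probability is a_S3 = 27/194.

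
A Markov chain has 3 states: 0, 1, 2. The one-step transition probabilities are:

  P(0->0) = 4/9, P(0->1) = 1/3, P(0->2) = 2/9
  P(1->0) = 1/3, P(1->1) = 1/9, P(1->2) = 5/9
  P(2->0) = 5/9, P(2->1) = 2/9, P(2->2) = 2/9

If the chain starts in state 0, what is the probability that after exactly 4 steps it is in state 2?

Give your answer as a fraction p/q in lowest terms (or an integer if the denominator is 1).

Computing P^4 by repeated multiplication:
P^1 =
  0: [4/9, 1/3, 2/9]
  1: [1/3, 1/9, 5/9]
  2: [5/9, 2/9, 2/9]
P^2 =
  0: [35/81, 19/81, 1/3]
  1: [40/81, 20/81, 7/27]
  2: [4/9, 7/27, 8/27]
P^3 =
  0: [332/729, 178/729, 73/243]
  1: [325/729, 182/729, 74/243]
  2: [109/243, 59/243, 25/81]
P^4 =
  0: [2957/6561, 1612/6561, 664/2187]
  1: [2956/6561, 1601/6561, 668/2187]
  2: [988/2187, 536/2187, 221/729]

(P^4)[0 -> 2] = 664/2187

Answer: 664/2187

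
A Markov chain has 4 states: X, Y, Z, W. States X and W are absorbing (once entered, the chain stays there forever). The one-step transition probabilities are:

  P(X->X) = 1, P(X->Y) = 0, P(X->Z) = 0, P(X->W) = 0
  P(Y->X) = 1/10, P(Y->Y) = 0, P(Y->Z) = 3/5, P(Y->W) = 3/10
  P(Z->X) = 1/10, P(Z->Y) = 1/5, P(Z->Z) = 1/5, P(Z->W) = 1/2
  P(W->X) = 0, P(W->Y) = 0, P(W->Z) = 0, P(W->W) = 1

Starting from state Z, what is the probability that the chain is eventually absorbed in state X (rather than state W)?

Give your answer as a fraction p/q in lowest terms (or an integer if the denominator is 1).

Answer: 3/17

Derivation:
Let a_i = P(absorbed in X | start in state i).
Boundary conditions: a_X = 1, a_W = 0.
For each transient state i, a_i = sum_j P(i->j) * a_j:
  a_Y = 1/10*a_X + 0*a_Y + 3/5*a_Z + 3/10*a_W
  a_Z = 1/10*a_X + 1/5*a_Y + 1/5*a_Z + 1/2*a_W

Substituting a_X = 1 and a_W = 0, rearrange to (I - Q) a = r where r[i] = P(i -> X):
  [1, -3/5] . (a_Y, a_Z) = 1/10
  [-1/5, 4/5] . (a_Y, a_Z) = 1/10

Solving yields:
  a_Y = 7/34
  a_Z = 3/17

Starting state is Z, so the absorption probability is a_Z = 3/17.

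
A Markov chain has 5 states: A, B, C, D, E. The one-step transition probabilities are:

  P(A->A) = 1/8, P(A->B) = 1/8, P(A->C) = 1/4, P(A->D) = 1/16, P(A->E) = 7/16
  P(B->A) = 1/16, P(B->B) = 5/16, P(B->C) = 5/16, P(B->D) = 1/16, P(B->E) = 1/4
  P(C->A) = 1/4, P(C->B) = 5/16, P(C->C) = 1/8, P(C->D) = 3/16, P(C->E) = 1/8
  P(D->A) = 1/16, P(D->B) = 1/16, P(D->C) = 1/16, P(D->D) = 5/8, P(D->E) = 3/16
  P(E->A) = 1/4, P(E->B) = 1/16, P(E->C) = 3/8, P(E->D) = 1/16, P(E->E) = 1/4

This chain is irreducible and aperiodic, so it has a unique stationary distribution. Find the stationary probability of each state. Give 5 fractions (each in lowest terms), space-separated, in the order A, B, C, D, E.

The stationary distribution satisfies pi = pi * P, i.e.:
  pi_A = 1/8*pi_A + 1/16*pi_B + 1/4*pi_C + 1/16*pi_D + 1/4*pi_E
  pi_B = 1/8*pi_A + 5/16*pi_B + 5/16*pi_C + 1/16*pi_D + 1/16*pi_E
  pi_C = 1/4*pi_A + 5/16*pi_B + 1/8*pi_C + 1/16*pi_D + 3/8*pi_E
  pi_D = 1/16*pi_A + 1/16*pi_B + 3/16*pi_C + 5/8*pi_D + 1/16*pi_E
  pi_E = 7/16*pi_A + 1/4*pi_B + 1/8*pi_C + 3/16*pi_D + 1/4*pi_E
with normalization: pi_A + pi_B + pi_C + pi_D + pi_E = 1.

Using the first 4 balance equations plus normalization, the linear system A*pi = b is:
  [-7/8, 1/16, 1/4, 1/16, 1/4] . pi = 0
  [1/8, -11/16, 5/16, 1/16, 1/16] . pi = 0
  [1/4, 5/16, -7/8, 1/16, 3/8] . pi = 0
  [1/16, 1/16, 3/16, -3/8, 1/16] . pi = 0
  [1, 1, 1, 1, 1] . pi = 1

Solving yields:
  pi_A = 1315/8259
  pi_B = 1414/8259
  pi_C = 3697/16518
  pi_D = 1708/8259
  pi_E = 3947/16518

Verification (pi * P):
  1315/8259*1/8 + 1414/8259*1/16 + 3697/16518*1/4 + 1708/8259*1/16 + 3947/16518*1/4 = 1315/8259 = pi_A  (ok)
  1315/8259*1/8 + 1414/8259*5/16 + 3697/16518*5/16 + 1708/8259*1/16 + 3947/16518*1/16 = 1414/8259 = pi_B  (ok)
  1315/8259*1/4 + 1414/8259*5/16 + 3697/16518*1/8 + 1708/8259*1/16 + 3947/16518*3/8 = 3697/16518 = pi_C  (ok)
  1315/8259*1/16 + 1414/8259*1/16 + 3697/16518*3/16 + 1708/8259*5/8 + 3947/16518*1/16 = 1708/8259 = pi_D  (ok)
  1315/8259*7/16 + 1414/8259*1/4 + 3697/16518*1/8 + 1708/8259*3/16 + 3947/16518*1/4 = 3947/16518 = pi_E  (ok)

Answer: 1315/8259 1414/8259 3697/16518 1708/8259 3947/16518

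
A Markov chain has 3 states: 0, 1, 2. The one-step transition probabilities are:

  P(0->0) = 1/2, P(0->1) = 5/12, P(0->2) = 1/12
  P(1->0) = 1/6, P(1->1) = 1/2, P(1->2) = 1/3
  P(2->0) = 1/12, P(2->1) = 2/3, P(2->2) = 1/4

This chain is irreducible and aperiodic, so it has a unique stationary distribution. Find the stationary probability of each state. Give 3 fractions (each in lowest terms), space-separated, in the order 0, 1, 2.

The stationary distribution satisfies pi = pi * P, i.e.:
  pi_0 = 1/2*pi_0 + 1/6*pi_1 + 1/12*pi_2
  pi_1 = 5/12*pi_0 + 1/2*pi_1 + 2/3*pi_2
  pi_2 = 1/12*pi_0 + 1/3*pi_1 + 1/4*pi_2
with normalization: pi_0 + pi_1 + pi_2 = 1.

Using the first 2 balance equations plus normalization, the linear system A*pi = b is:
  [-1/2, 1/6, 1/12] . pi = 0
  [5/12, -1/2, 2/3] . pi = 0
  [1, 1, 1] . pi = 1

Solving yields:
  pi_0 = 22/101
  pi_1 = 53/101
  pi_2 = 26/101

Verification (pi * P):
  22/101*1/2 + 53/101*1/6 + 26/101*1/12 = 22/101 = pi_0  (ok)
  22/101*5/12 + 53/101*1/2 + 26/101*2/3 = 53/101 = pi_1  (ok)
  22/101*1/12 + 53/101*1/3 + 26/101*1/4 = 26/101 = pi_2  (ok)

Answer: 22/101 53/101 26/101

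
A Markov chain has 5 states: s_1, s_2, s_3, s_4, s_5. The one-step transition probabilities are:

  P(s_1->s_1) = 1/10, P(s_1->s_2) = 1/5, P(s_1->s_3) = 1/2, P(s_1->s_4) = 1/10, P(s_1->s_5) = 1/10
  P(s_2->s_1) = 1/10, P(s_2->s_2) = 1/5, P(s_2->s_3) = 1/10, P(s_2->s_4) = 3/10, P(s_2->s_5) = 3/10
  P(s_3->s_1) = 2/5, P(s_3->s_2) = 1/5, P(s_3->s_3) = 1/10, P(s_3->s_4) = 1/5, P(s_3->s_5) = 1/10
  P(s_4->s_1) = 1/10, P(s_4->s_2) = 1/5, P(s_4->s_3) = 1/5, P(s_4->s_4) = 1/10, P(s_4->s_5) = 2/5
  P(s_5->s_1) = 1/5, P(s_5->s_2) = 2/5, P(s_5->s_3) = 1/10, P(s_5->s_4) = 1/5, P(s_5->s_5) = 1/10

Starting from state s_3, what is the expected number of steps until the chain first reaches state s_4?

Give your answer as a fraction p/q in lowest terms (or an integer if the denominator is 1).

Let h_i = expected steps to first reach s_4 from state i.
Boundary: h_s_4 = 0.
First-step equations for the other states:
  h_s_1 = 1 + 1/10*h_s_1 + 1/5*h_s_2 + 1/2*h_s_3 + 1/10*h_s_4 + 1/10*h_s_5
  h_s_2 = 1 + 1/10*h_s_1 + 1/5*h_s_2 + 1/10*h_s_3 + 3/10*h_s_4 + 3/10*h_s_5
  h_s_3 = 1 + 2/5*h_s_1 + 1/5*h_s_2 + 1/10*h_s_3 + 1/5*h_s_4 + 1/10*h_s_5
  h_s_5 = 1 + 1/5*h_s_1 + 2/5*h_s_2 + 1/10*h_s_3 + 1/5*h_s_4 + 1/10*h_s_5

Substituting h_s_4 = 0 and rearranging gives the linear system (I - Q) h = 1:
  [9/10, -1/5, -1/2, -1/10] . (h_s_1, h_s_2, h_s_3, h_s_5) = 1
  [-1/10, 4/5, -1/10, -3/10] . (h_s_1, h_s_2, h_s_3, h_s_5) = 1
  [-2/5, -1/5, 9/10, -1/10] . (h_s_1, h_s_2, h_s_3, h_s_5) = 1
  [-1/5, -2/5, -1/10, 9/10] . (h_s_1, h_s_2, h_s_3, h_s_5) = 1

Solving yields:
  h_s_1 = 480/89
  h_s_2 = 2710/623
  h_s_3 = 3120/623
  h_s_5 = 2990/623

Starting state is s_3, so the expected hitting time is h_s_3 = 3120/623.

Answer: 3120/623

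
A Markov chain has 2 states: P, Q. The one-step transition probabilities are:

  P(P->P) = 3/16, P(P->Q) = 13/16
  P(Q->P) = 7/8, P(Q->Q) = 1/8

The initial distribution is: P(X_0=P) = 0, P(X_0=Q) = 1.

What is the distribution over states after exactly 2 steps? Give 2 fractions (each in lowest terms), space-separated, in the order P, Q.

Propagating the distribution step by step (d_{t+1} = d_t * P):
d_0 = (P=0, Q=1)
  d_1[P] = 0*3/16 + 1*7/8 = 7/8
  d_1[Q] = 0*13/16 + 1*1/8 = 1/8
d_1 = (P=7/8, Q=1/8)
  d_2[P] = 7/8*3/16 + 1/8*7/8 = 35/128
  d_2[Q] = 7/8*13/16 + 1/8*1/8 = 93/128
d_2 = (P=35/128, Q=93/128)

Answer: 35/128 93/128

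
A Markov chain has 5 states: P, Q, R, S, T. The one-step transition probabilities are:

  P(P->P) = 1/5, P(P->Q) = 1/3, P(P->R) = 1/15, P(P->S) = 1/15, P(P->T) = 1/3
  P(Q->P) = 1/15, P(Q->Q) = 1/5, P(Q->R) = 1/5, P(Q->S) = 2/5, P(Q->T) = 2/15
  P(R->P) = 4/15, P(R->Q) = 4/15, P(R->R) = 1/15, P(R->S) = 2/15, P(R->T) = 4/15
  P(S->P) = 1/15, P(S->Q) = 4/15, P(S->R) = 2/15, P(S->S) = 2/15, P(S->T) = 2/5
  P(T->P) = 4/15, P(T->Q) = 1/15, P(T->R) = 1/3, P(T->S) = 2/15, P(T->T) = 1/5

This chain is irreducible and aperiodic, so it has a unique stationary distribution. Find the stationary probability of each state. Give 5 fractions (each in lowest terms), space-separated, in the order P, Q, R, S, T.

The stationary distribution satisfies pi = pi * P, i.e.:
  pi_P = 1/5*pi_P + 1/15*pi_Q + 4/15*pi_R + 1/15*pi_S + 4/15*pi_T
  pi_Q = 1/3*pi_P + 1/5*pi_Q + 4/15*pi_R + 4/15*pi_S + 1/15*pi_T
  pi_R = 1/15*pi_P + 1/5*pi_Q + 1/15*pi_R + 2/15*pi_S + 1/3*pi_T
  pi_S = 1/15*pi_P + 2/5*pi_Q + 2/15*pi_R + 2/15*pi_S + 2/15*pi_T
  pi_T = 1/3*pi_P + 2/15*pi_Q + 4/15*pi_R + 2/5*pi_S + 1/5*pi_T
with normalization: pi_P + pi_Q + pi_R + pi_S + pi_T = 1.

Using the first 4 balance equations plus normalization, the linear system A*pi = b is:
  [-4/5, 1/15, 4/15, 1/15, 4/15] . pi = 0
  [1/3, -4/5, 4/15, 4/15, 1/15] . pi = 0
  [1/15, 1/5, -14/15, 2/15, 1/3] . pi = 0
  [1/15, 2/5, 2/15, -13/15, 2/15] . pi = 0
  [1, 1, 1, 1, 1] . pi = 1

Solving yields:
  pi_P = 3556/20131
  pi_Q = 4286/20131
  pi_R = 3531/20131
  pi_S = 3590/20131
  pi_T = 5168/20131

Verification (pi * P):
  3556/20131*1/5 + 4286/20131*1/15 + 3531/20131*4/15 + 3590/20131*1/15 + 5168/20131*4/15 = 3556/20131 = pi_P  (ok)
  3556/20131*1/3 + 4286/20131*1/5 + 3531/20131*4/15 + 3590/20131*4/15 + 5168/20131*1/15 = 4286/20131 = pi_Q  (ok)
  3556/20131*1/15 + 4286/20131*1/5 + 3531/20131*1/15 + 3590/20131*2/15 + 5168/20131*1/3 = 3531/20131 = pi_R  (ok)
  3556/20131*1/15 + 4286/20131*2/5 + 3531/20131*2/15 + 3590/20131*2/15 + 5168/20131*2/15 = 3590/20131 = pi_S  (ok)
  3556/20131*1/3 + 4286/20131*2/15 + 3531/20131*4/15 + 3590/20131*2/5 + 5168/20131*1/5 = 5168/20131 = pi_T  (ok)

Answer: 3556/20131 4286/20131 3531/20131 3590/20131 5168/20131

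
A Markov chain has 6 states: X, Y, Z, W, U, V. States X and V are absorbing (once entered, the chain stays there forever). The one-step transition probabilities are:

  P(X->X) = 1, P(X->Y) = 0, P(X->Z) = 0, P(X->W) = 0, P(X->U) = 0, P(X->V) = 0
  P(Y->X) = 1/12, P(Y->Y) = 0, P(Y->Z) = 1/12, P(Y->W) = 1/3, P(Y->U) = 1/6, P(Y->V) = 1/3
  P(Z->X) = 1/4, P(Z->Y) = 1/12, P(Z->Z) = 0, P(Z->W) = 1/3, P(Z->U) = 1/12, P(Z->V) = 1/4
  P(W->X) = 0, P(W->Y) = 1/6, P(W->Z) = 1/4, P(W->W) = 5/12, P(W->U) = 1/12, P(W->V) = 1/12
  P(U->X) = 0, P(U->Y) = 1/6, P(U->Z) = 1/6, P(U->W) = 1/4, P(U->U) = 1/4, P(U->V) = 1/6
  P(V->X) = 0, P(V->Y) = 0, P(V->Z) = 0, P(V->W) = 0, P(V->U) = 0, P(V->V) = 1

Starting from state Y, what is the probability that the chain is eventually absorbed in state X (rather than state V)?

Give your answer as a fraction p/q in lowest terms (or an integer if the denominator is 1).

Answer: 1247/5218

Derivation:
Let a_i = P(absorbed in X | start in state i).
Boundary conditions: a_X = 1, a_V = 0.
For each transient state i, a_i = sum_j P(i->j) * a_j:
  a_Y = 1/12*a_X + 0*a_Y + 1/12*a_Z + 1/3*a_W + 1/6*a_U + 1/3*a_V
  a_Z = 1/4*a_X + 1/12*a_Y + 0*a_Z + 1/3*a_W + 1/12*a_U + 1/4*a_V
  a_W = 0*a_X + 1/6*a_Y + 1/4*a_Z + 5/12*a_W + 1/12*a_U + 1/12*a_V
  a_U = 0*a_X + 1/6*a_Y + 1/6*a_Z + 1/4*a_W + 1/4*a_U + 1/6*a_V

Substituting a_X = 1 and a_V = 0, rearrange to (I - Q) a = r where r[i] = P(i -> X):
  [1, -1/12, -1/3, -1/6] . (a_Y, a_Z, a_W, a_U) = 1/12
  [-1/12, 1, -1/3, -1/12] . (a_Y, a_Z, a_W, a_U) = 1/4
  [-1/6, -1/4, 7/12, -1/12] . (a_Y, a_Z, a_W, a_U) = 0
  [-1/6, -1/6, -1/4, 3/4] . (a_Y, a_Z, a_W, a_U) = 0

Solving yields:
  a_Y = 1247/5218
  a_Z = 980/2609
  a_W = 1363/5218
  a_U = 1167/5218

Starting state is Y, so the absorption probability is a_Y = 1247/5218.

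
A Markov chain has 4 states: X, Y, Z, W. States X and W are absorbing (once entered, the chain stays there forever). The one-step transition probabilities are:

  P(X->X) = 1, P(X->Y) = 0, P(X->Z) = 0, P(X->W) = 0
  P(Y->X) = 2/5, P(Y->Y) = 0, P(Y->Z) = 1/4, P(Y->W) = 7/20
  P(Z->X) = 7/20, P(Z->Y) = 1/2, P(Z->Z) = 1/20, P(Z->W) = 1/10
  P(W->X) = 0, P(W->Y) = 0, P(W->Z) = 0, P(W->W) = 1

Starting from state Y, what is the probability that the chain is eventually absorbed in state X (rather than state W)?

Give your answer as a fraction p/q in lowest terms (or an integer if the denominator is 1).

Let a_i = P(absorbed in X | start in state i).
Boundary conditions: a_X = 1, a_W = 0.
For each transient state i, a_i = sum_j P(i->j) * a_j:
  a_Y = 2/5*a_X + 0*a_Y + 1/4*a_Z + 7/20*a_W
  a_Z = 7/20*a_X + 1/2*a_Y + 1/20*a_Z + 1/10*a_W

Substituting a_X = 1 and a_W = 0, rearrange to (I - Q) a = r where r[i] = P(i -> X):
  [1, -1/4] . (a_Y, a_Z) = 2/5
  [-1/2, 19/20] . (a_Y, a_Z) = 7/20

Solving yields:
  a_Y = 17/30
  a_Z = 2/3

Starting state is Y, so the absorption probability is a_Y = 17/30.

Answer: 17/30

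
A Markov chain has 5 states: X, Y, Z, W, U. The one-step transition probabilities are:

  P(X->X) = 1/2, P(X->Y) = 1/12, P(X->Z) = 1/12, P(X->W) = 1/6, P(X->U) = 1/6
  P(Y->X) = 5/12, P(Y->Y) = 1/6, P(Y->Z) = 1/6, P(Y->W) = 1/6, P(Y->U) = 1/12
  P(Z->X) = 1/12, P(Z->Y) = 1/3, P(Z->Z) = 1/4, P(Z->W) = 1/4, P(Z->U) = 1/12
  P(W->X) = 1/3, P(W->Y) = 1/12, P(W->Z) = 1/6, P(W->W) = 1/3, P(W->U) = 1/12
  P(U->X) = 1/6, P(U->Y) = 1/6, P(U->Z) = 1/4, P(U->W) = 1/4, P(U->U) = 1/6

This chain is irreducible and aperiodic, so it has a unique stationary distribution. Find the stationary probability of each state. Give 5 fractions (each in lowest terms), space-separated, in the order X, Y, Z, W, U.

The stationary distribution satisfies pi = pi * P, i.e.:
  pi_X = 1/2*pi_X + 5/12*pi_Y + 1/12*pi_Z + 1/3*pi_W + 1/6*pi_U
  pi_Y = 1/12*pi_X + 1/6*pi_Y + 1/3*pi_Z + 1/12*pi_W + 1/6*pi_U
  pi_Z = 1/12*pi_X + 1/6*pi_Y + 1/4*pi_Z + 1/6*pi_W + 1/4*pi_U
  pi_W = 1/6*pi_X + 1/6*pi_Y + 1/4*pi_Z + 1/3*pi_W + 1/4*pi_U
  pi_U = 1/6*pi_X + 1/12*pi_Y + 1/12*pi_Z + 1/12*pi_W + 1/6*pi_U
with normalization: pi_X + pi_Y + pi_Z + pi_W + pi_U = 1.

Using the first 4 balance equations plus normalization, the linear system A*pi = b is:
  [-1/2, 5/12, 1/12, 1/3, 1/6] . pi = 0
  [1/12, -5/6, 1/3, 1/12, 1/6] . pi = 0
  [1/12, 1/6, -3/4, 1/6, 1/4] . pi = 0
  [1/6, 1/6, 1/4, -2/3, 1/4] . pi = 0
  [1, 1, 1, 1, 1] . pi = 1

Solving yields:
  pi_X = 4524/13241
  pi_Y = 1935/13241
  pi_Z = 2143/13241
  pi_W = 3024/13241
  pi_U = 1615/13241

Verification (pi * P):
  4524/13241*1/2 + 1935/13241*5/12 + 2143/13241*1/12 + 3024/13241*1/3 + 1615/13241*1/6 = 4524/13241 = pi_X  (ok)
  4524/13241*1/12 + 1935/13241*1/6 + 2143/13241*1/3 + 3024/13241*1/12 + 1615/13241*1/6 = 1935/13241 = pi_Y  (ok)
  4524/13241*1/12 + 1935/13241*1/6 + 2143/13241*1/4 + 3024/13241*1/6 + 1615/13241*1/4 = 2143/13241 = pi_Z  (ok)
  4524/13241*1/6 + 1935/13241*1/6 + 2143/13241*1/4 + 3024/13241*1/3 + 1615/13241*1/4 = 3024/13241 = pi_W  (ok)
  4524/13241*1/6 + 1935/13241*1/12 + 2143/13241*1/12 + 3024/13241*1/12 + 1615/13241*1/6 = 1615/13241 = pi_U  (ok)

Answer: 4524/13241 1935/13241 2143/13241 3024/13241 1615/13241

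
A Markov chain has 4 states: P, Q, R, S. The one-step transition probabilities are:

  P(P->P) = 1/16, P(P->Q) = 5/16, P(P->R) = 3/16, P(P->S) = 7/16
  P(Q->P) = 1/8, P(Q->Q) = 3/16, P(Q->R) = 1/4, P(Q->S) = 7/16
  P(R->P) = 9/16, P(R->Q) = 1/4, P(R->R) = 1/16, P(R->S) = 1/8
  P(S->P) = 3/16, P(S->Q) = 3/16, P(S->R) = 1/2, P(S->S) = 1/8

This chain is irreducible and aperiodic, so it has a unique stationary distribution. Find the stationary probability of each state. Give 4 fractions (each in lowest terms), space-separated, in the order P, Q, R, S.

The stationary distribution satisfies pi = pi * P, i.e.:
  pi_P = 1/16*pi_P + 1/8*pi_Q + 9/16*pi_R + 3/16*pi_S
  pi_Q = 5/16*pi_P + 3/16*pi_Q + 1/4*pi_R + 3/16*pi_S
  pi_R = 3/16*pi_P + 1/4*pi_Q + 1/16*pi_R + 1/2*pi_S
  pi_S = 7/16*pi_P + 7/16*pi_Q + 1/8*pi_R + 1/8*pi_S
with normalization: pi_P + pi_Q + pi_R + pi_S = 1.

Using the first 3 balance equations plus normalization, the linear system A*pi = b is:
  [-15/16, 1/8, 9/16, 3/16] . pi = 0
  [5/16, -13/16, 1/4, 3/16] . pi = 0
  [3/16, 1/4, -15/16, 1/2] . pi = 0
  [1, 1, 1, 1] . pi = 1

Solving yields:
  pi_P = 347/1453
  pi_Q = 339/1453
  pi_R = 371/1453
  pi_S = 396/1453

Verification (pi * P):
  347/1453*1/16 + 339/1453*1/8 + 371/1453*9/16 + 396/1453*3/16 = 347/1453 = pi_P  (ok)
  347/1453*5/16 + 339/1453*3/16 + 371/1453*1/4 + 396/1453*3/16 = 339/1453 = pi_Q  (ok)
  347/1453*3/16 + 339/1453*1/4 + 371/1453*1/16 + 396/1453*1/2 = 371/1453 = pi_R  (ok)
  347/1453*7/16 + 339/1453*7/16 + 371/1453*1/8 + 396/1453*1/8 = 396/1453 = pi_S  (ok)

Answer: 347/1453 339/1453 371/1453 396/1453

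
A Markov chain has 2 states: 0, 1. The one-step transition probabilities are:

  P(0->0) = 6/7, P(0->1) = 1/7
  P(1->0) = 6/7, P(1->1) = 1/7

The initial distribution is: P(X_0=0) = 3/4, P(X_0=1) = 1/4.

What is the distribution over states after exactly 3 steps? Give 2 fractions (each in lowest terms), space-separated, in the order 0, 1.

Propagating the distribution step by step (d_{t+1} = d_t * P):
d_0 = (0=3/4, 1=1/4)
  d_1[0] = 3/4*6/7 + 1/4*6/7 = 6/7
  d_1[1] = 3/4*1/7 + 1/4*1/7 = 1/7
d_1 = (0=6/7, 1=1/7)
  d_2[0] = 6/7*6/7 + 1/7*6/7 = 6/7
  d_2[1] = 6/7*1/7 + 1/7*1/7 = 1/7
d_2 = (0=6/7, 1=1/7)
  d_3[0] = 6/7*6/7 + 1/7*6/7 = 6/7
  d_3[1] = 6/7*1/7 + 1/7*1/7 = 1/7
d_3 = (0=6/7, 1=1/7)

Answer: 6/7 1/7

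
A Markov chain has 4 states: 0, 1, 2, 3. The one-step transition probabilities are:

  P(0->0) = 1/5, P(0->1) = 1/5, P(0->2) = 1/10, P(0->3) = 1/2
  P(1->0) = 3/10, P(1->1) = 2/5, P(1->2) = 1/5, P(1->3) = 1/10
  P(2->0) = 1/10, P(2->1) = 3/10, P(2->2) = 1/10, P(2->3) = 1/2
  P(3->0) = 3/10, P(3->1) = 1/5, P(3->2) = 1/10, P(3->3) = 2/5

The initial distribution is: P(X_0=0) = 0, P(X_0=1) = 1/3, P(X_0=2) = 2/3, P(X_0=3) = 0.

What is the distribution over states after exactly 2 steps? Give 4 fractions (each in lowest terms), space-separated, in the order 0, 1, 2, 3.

Answer: 77/300 7/25 2/15 33/100

Derivation:
Propagating the distribution step by step (d_{t+1} = d_t * P):
d_0 = (0=0, 1=1/3, 2=2/3, 3=0)
  d_1[0] = 0*1/5 + 1/3*3/10 + 2/3*1/10 + 0*3/10 = 1/6
  d_1[1] = 0*1/5 + 1/3*2/5 + 2/3*3/10 + 0*1/5 = 1/3
  d_1[2] = 0*1/10 + 1/3*1/5 + 2/3*1/10 + 0*1/10 = 2/15
  d_1[3] = 0*1/2 + 1/3*1/10 + 2/3*1/2 + 0*2/5 = 11/30
d_1 = (0=1/6, 1=1/3, 2=2/15, 3=11/30)
  d_2[0] = 1/6*1/5 + 1/3*3/10 + 2/15*1/10 + 11/30*3/10 = 77/300
  d_2[1] = 1/6*1/5 + 1/3*2/5 + 2/15*3/10 + 11/30*1/5 = 7/25
  d_2[2] = 1/6*1/10 + 1/3*1/5 + 2/15*1/10 + 11/30*1/10 = 2/15
  d_2[3] = 1/6*1/2 + 1/3*1/10 + 2/15*1/2 + 11/30*2/5 = 33/100
d_2 = (0=77/300, 1=7/25, 2=2/15, 3=33/100)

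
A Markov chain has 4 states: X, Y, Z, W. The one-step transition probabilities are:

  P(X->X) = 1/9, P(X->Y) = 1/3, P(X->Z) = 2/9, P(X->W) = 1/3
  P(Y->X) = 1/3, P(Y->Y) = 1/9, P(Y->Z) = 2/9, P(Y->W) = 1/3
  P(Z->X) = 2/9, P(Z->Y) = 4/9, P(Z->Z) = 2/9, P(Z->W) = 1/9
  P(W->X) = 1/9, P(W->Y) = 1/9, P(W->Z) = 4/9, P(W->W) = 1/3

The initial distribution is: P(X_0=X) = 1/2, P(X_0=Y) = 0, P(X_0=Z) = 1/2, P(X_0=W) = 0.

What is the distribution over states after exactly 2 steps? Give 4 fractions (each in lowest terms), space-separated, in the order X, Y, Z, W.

Propagating the distribution step by step (d_{t+1} = d_t * P):
d_0 = (X=1/2, Y=0, Z=1/2, W=0)
  d_1[X] = 1/2*1/9 + 0*1/3 + 1/2*2/9 + 0*1/9 = 1/6
  d_1[Y] = 1/2*1/3 + 0*1/9 + 1/2*4/9 + 0*1/9 = 7/18
  d_1[Z] = 1/2*2/9 + 0*2/9 + 1/2*2/9 + 0*4/9 = 2/9
  d_1[W] = 1/2*1/3 + 0*1/3 + 1/2*1/9 + 0*1/3 = 2/9
d_1 = (X=1/6, Y=7/18, Z=2/9, W=2/9)
  d_2[X] = 1/6*1/9 + 7/18*1/3 + 2/9*2/9 + 2/9*1/9 = 2/9
  d_2[Y] = 1/6*1/3 + 7/18*1/9 + 2/9*4/9 + 2/9*1/9 = 2/9
  d_2[Z] = 1/6*2/9 + 7/18*2/9 + 2/9*2/9 + 2/9*4/9 = 22/81
  d_2[W] = 1/6*1/3 + 7/18*1/3 + 2/9*1/9 + 2/9*1/3 = 23/81
d_2 = (X=2/9, Y=2/9, Z=22/81, W=23/81)

Answer: 2/9 2/9 22/81 23/81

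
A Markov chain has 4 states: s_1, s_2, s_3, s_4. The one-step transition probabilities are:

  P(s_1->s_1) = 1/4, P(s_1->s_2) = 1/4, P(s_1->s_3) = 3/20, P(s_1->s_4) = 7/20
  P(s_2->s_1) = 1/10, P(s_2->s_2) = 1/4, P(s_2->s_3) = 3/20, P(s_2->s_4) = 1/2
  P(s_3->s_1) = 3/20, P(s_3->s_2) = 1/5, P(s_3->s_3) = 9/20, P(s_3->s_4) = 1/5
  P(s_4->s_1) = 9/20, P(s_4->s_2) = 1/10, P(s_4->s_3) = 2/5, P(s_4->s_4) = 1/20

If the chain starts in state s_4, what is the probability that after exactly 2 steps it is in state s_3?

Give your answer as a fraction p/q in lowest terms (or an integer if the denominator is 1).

Answer: 113/400

Derivation:
Computing P^2 by repeated multiplication:
P^1 =
  s_1: [1/4, 1/4, 3/20, 7/20]
  s_2: [1/10, 1/4, 3/20, 1/2]
  s_3: [3/20, 1/5, 9/20, 1/5]
  s_4: [9/20, 1/10, 2/5, 1/20]
P^2 =
  s_1: [107/400, 19/100, 113/400, 13/50]
  s_2: [119/400, 67/400, 8/25, 43/200]
  s_3: [43/200, 79/400, 67/200, 101/400]
  s_4: [41/200, 89/400, 113/400, 29/100]

(P^2)[s_4 -> s_3] = 113/400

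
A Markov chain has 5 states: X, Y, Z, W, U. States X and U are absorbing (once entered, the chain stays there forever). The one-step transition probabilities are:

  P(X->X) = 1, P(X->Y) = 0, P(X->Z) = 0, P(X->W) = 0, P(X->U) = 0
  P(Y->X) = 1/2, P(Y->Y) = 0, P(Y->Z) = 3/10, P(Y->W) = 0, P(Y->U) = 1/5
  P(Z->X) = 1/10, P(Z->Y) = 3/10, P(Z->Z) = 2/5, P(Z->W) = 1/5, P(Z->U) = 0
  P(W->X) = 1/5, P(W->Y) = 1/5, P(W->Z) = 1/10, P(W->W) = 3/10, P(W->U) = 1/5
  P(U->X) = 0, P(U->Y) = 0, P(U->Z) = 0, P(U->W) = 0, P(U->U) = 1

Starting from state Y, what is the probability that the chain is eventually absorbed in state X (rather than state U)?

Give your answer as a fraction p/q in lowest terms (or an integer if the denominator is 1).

Let a_i = P(absorbed in X | start in state i).
Boundary conditions: a_X = 1, a_U = 0.
For each transient state i, a_i = sum_j P(i->j) * a_j:
  a_Y = 1/2*a_X + 0*a_Y + 3/10*a_Z + 0*a_W + 1/5*a_U
  a_Z = 1/10*a_X + 3/10*a_Y + 2/5*a_Z + 1/5*a_W + 0*a_U
  a_W = 1/5*a_X + 1/5*a_Y + 1/10*a_Z + 3/10*a_W + 1/5*a_U

Substituting a_X = 1 and a_U = 0, rearrange to (I - Q) a = r where r[i] = P(i -> X):
  [1, -3/10, 0] . (a_Y, a_Z, a_W) = 1/2
  [-3/10, 3/5, -1/5] . (a_Y, a_Z, a_W) = 1/10
  [-1/5, -1/10, 7/10] . (a_Y, a_Z, a_W) = 1/5

Solving yields:
  a_Y = 233/325
  a_Z = 47/65
  a_W = 193/325

Starting state is Y, so the absorption probability is a_Y = 233/325.

Answer: 233/325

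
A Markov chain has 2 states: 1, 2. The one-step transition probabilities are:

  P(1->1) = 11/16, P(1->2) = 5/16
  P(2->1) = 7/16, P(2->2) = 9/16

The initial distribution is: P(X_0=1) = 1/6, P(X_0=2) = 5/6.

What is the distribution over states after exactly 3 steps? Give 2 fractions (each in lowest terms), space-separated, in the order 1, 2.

Answer: 443/768 325/768

Derivation:
Propagating the distribution step by step (d_{t+1} = d_t * P):
d_0 = (1=1/6, 2=5/6)
  d_1[1] = 1/6*11/16 + 5/6*7/16 = 23/48
  d_1[2] = 1/6*5/16 + 5/6*9/16 = 25/48
d_1 = (1=23/48, 2=25/48)
  d_2[1] = 23/48*11/16 + 25/48*7/16 = 107/192
  d_2[2] = 23/48*5/16 + 25/48*9/16 = 85/192
d_2 = (1=107/192, 2=85/192)
  d_3[1] = 107/192*11/16 + 85/192*7/16 = 443/768
  d_3[2] = 107/192*5/16 + 85/192*9/16 = 325/768
d_3 = (1=443/768, 2=325/768)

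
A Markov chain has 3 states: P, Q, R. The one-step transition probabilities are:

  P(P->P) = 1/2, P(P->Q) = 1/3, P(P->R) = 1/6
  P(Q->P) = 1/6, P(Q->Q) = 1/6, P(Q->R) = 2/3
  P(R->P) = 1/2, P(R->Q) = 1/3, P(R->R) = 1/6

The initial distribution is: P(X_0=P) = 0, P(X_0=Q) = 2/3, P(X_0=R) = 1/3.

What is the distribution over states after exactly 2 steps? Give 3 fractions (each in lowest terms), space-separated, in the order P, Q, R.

Answer: 23/54 8/27 5/18

Derivation:
Propagating the distribution step by step (d_{t+1} = d_t * P):
d_0 = (P=0, Q=2/3, R=1/3)
  d_1[P] = 0*1/2 + 2/3*1/6 + 1/3*1/2 = 5/18
  d_1[Q] = 0*1/3 + 2/3*1/6 + 1/3*1/3 = 2/9
  d_1[R] = 0*1/6 + 2/3*2/3 + 1/3*1/6 = 1/2
d_1 = (P=5/18, Q=2/9, R=1/2)
  d_2[P] = 5/18*1/2 + 2/9*1/6 + 1/2*1/2 = 23/54
  d_2[Q] = 5/18*1/3 + 2/9*1/6 + 1/2*1/3 = 8/27
  d_2[R] = 5/18*1/6 + 2/9*2/3 + 1/2*1/6 = 5/18
d_2 = (P=23/54, Q=8/27, R=5/18)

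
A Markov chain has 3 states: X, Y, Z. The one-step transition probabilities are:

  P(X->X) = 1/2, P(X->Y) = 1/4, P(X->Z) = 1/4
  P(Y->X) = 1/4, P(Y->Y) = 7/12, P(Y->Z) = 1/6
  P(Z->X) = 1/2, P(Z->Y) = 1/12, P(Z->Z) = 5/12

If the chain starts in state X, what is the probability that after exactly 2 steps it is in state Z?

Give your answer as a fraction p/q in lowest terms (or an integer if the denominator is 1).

Computing P^2 by repeated multiplication:
P^1 =
  X: [1/2, 1/4, 1/4]
  Y: [1/4, 7/12, 1/6]
  Z: [1/2, 1/12, 5/12]
P^2 =
  X: [7/16, 7/24, 13/48]
  Y: [17/48, 5/12, 11/48]
  Z: [23/48, 5/24, 5/16]

(P^2)[X -> Z] = 13/48

Answer: 13/48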